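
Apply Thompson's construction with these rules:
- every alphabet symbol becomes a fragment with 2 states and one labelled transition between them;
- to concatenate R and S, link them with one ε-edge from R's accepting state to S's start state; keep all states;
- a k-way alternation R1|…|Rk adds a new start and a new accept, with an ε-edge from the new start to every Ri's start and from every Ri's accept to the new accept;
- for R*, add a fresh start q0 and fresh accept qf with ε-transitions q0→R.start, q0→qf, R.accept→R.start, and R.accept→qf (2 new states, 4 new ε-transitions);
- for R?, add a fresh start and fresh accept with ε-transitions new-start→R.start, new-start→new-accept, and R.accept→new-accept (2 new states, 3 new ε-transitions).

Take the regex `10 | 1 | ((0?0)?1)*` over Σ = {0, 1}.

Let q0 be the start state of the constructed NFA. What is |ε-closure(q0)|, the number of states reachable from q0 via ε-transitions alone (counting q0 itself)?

13

Compute the ε-closure size of each fragment's start state recursively; a symbol fragment's start has no outgoing ε-edge, so its closure is just itself (size 1).
  10 : same as the first factor's closure: |ε-closure| = 1
  0? : new start has ε-edges to the inner start and to the new accept, so |ε-closure| = 2 + 1 = 3
  0?0 : the left operand accepts ε, so the closure extends into the next operand (via the concat ε-link); |ε-closure| = 3 + 1 = 4
  (0?0)? : new start has ε-edges to the inner start and to the new accept, so |ε-closure| = 2 + 4 = 6
  (0?0)?1 : |ε-closure| = 6 + 1 = 7 (closure spills across the concat boundary because the left factor accepts ε)
  ((0?0)?1)* : |ε-closure| = 1 (new start) + 7 (body) + 1 (new accept) = 9
  10 | 1 | ((0?0)?1)* : new start ε-reaches every alternative's start; at least one alternative accepts ε, so the union's new accept is reached too: |ε-closure| = 1 + 1 + 1 + 9 + 1 = 13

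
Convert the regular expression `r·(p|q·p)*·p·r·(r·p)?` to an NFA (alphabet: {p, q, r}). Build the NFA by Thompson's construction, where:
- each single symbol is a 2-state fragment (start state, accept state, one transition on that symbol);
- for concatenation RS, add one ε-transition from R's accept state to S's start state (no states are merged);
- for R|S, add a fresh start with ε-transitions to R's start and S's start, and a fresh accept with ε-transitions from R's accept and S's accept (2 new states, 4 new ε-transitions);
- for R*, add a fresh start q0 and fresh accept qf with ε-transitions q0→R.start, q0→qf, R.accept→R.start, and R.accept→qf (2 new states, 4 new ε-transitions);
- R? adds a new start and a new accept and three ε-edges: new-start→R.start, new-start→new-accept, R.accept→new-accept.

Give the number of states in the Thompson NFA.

22

Per subexpression:
Each of the 8 symbol leaves contributes a 2-state fragment.
  q·p → 4 states
  p|q·p → 8 states
  (p|q·p)* → 10 states
  r·p → 4 states
  (r·p)? → 6 states
  r·(p|q·p)*·p·r·(r·p)? → 22 states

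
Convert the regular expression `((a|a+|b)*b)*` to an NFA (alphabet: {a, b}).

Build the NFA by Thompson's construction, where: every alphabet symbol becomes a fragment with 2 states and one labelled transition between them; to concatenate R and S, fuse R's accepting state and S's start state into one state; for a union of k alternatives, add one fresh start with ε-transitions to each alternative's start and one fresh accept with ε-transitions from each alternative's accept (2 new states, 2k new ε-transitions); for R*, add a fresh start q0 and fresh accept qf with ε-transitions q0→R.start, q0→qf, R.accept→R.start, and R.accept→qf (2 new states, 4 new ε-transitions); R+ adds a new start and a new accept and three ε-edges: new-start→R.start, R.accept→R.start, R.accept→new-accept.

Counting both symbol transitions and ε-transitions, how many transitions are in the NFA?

Bottom-up over the parse tree:
Each of the 4 symbol leaves contributes 1 transition (1 symbol, 0 ε).
  a+ — 4 transitions (1 symbol, 3 ε)
  a|a+|b — 12 transitions (3 symbol, 9 ε)
  (a|a+|b)* — 16 transitions (3 symbol, 13 ε)
  (a|a+|b)*b — 17 transitions (4 symbol, 13 ε)
  ((a|a+|b)*b)* — 21 transitions (4 symbol, 17 ε)

21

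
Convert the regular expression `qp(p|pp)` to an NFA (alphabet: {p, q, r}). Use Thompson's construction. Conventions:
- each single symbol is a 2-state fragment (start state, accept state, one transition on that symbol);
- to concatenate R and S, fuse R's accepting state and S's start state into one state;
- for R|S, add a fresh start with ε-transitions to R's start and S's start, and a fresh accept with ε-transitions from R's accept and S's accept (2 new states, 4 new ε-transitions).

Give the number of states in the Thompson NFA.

9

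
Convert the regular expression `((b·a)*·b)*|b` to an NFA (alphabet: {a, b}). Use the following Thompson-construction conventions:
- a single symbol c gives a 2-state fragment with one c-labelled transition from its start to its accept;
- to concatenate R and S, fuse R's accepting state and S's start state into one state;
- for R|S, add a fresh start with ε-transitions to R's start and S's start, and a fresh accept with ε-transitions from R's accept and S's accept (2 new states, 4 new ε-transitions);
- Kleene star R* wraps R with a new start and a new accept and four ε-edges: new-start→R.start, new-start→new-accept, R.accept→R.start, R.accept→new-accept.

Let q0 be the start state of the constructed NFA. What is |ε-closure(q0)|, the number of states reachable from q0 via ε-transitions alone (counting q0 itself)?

8

Work bottom-up. For each fragment F, track |ε-closure(F.start)| and whether F's accept lies in that closure (i.e. whether F accepts ε). A single-symbol fragment has closure size 1 and does not accept ε.
  b·a → |closure| equals the left operand's closure size = 1 (its accept is not ε-reachable, so the closure stops there)
  (b·a)* → new start has ε-edges to the inner start and to the new accept, so |closure| = 2 + 1 = 3
  (b·a)*·b → the left operand accepts ε, so the closure extends into the next operand (the shared merged state is already counted); |closure| = 3 + (1−1) = 3
  ((b·a)*·b)* → the star's fresh start ε-reaches both the body's start and the fresh accept: |closure| = 2 + 3 = 5
  ((b·a)*·b)*|b → |closure| = 1 (new start) + (5 + 1) + 1 (new accept, since some branch ε-reaches its own accept) = 8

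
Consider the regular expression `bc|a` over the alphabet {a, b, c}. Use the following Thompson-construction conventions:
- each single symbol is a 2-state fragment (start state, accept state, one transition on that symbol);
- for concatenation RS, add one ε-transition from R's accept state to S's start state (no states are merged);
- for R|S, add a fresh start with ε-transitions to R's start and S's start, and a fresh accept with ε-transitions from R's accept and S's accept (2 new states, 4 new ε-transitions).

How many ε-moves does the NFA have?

Per subexpression:
Each of the 3 symbol leaves contributes 0 ε-transitions.
  bc → 1 ε-transition
  bc|a → 5 ε-transitions

5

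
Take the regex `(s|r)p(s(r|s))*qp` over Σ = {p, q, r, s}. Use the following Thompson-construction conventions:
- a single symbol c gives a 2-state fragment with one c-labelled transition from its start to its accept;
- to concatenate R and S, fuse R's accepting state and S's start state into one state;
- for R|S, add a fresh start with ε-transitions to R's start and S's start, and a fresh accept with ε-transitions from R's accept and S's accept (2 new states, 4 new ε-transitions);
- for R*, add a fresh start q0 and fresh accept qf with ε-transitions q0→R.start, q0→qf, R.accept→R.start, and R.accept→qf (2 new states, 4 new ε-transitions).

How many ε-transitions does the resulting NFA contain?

12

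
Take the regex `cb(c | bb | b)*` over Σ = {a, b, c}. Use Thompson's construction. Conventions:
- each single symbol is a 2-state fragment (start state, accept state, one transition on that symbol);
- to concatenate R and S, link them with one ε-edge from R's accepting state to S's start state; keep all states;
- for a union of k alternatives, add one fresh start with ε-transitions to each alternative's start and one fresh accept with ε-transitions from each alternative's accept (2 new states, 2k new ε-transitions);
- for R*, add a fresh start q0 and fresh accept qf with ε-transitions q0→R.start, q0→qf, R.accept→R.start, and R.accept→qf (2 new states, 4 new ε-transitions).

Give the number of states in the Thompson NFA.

By structural recursion:
Each of the 6 symbol leaves contributes a 2-state fragment.
  bb : 4 states
  c | bb | b : 10 states
  (c | bb | b)* : 12 states
  cb(c | bb | b)* : 16 states

16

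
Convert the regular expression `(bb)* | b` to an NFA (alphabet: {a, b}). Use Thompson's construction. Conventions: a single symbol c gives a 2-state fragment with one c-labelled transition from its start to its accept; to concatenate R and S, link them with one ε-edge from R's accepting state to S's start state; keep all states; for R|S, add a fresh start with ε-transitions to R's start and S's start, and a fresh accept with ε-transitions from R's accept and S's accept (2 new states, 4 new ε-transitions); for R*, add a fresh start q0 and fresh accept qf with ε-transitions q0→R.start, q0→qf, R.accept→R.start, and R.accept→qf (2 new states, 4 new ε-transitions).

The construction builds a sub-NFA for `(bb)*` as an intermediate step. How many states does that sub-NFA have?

6

Fragment for `(bb)*`:
Each of the 2 symbol leaves contributes a 2-state fragment.
  bb — 4 states
  (bb)* — 6 states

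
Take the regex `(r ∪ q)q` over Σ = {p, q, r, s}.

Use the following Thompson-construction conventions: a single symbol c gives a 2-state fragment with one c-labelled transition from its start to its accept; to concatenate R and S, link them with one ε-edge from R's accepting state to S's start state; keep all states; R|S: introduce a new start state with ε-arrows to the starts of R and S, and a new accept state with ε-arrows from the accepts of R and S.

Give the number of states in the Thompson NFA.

By structural recursion:
Each of the 3 symbol leaves contributes a 2-state fragment.
  r ∪ q : 6 states
  (r ∪ q)q : 8 states

8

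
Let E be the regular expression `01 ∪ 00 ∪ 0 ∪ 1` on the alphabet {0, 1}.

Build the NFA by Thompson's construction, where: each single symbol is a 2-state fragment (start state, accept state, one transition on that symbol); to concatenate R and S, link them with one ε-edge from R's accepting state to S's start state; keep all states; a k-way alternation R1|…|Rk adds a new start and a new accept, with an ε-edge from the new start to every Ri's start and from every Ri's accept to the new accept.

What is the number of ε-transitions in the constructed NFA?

10

Recursing over subexpressions:
Each of the 6 symbol leaves contributes 0 ε-transitions.
  01 : 1 ε-transition
  00 : 1 ε-transition
  01 ∪ 00 ∪ 0 ∪ 1 : 10 ε-transitions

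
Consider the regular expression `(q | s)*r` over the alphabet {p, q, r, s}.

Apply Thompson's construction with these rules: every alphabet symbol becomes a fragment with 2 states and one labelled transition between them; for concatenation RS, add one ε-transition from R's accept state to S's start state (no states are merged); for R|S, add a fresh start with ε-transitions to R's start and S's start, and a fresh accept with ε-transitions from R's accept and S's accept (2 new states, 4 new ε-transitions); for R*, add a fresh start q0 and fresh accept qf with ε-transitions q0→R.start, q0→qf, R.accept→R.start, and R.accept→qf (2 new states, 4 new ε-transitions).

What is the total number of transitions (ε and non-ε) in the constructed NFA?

Recursing over subexpressions:
Each of the 3 symbol leaves contributes 1 transition (1 symbol, 0 ε).
  q | s — 6 transitions (2 symbol, 4 ε)
  (q | s)* — 10 transitions (2 symbol, 8 ε)
  (q | s)*r — 12 transitions (3 symbol, 9 ε)

12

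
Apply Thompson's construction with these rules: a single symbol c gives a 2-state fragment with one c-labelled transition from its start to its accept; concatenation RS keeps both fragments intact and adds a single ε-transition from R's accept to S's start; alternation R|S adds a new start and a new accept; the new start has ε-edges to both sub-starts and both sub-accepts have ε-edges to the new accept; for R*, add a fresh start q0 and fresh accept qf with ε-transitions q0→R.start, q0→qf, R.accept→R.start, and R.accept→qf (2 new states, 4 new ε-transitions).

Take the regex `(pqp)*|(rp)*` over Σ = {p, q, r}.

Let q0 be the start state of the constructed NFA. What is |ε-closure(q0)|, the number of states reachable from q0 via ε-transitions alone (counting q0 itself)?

Compute the ε-closure size of each fragment's start state recursively; a symbol fragment's start has no outgoing ε-edge, so its closure is just itself (size 1).
  pqp : |closure| equals the left operand's closure size = 1 (its accept is not ε-reachable, so the closure stops there)
  (pqp)* : the star's fresh start ε-reaches both the body's start and the fresh accept: |closure| = 2 + 1 = 3
  rp : |closure| equals the left operand's closure size = 1 (its accept is not ε-reachable, so the closure stops there)
  (rp)* : new start has ε-edges to the inner start and to the new accept, so |closure| = 2 + 1 = 3
  (pqp)*|(rp)* : |closure| = 1 (new start) + (3 + 3) + 1 (new accept, since some branch ε-reaches its own accept) = 8

8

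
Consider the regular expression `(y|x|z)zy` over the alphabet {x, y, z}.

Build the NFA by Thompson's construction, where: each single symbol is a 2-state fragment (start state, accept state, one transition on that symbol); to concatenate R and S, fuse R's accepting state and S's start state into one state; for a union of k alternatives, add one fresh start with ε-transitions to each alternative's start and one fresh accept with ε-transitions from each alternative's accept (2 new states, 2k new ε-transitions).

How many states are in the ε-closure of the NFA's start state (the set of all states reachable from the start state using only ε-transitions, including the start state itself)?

Work bottom-up. For each fragment F, track |ε-closure(F.start)| and whether F's accept lies in that closure (i.e. whether F accepts ε). A single-symbol fragment has closure size 1 and does not accept ε.
  y|x|z → |closure| = 1 + 1 + 1 + 1 = 4 (the new accept is not ε-reachable since no branch accepts ε)
  (y|x|z)zy → same as the first factor's closure: |closure| = 4

4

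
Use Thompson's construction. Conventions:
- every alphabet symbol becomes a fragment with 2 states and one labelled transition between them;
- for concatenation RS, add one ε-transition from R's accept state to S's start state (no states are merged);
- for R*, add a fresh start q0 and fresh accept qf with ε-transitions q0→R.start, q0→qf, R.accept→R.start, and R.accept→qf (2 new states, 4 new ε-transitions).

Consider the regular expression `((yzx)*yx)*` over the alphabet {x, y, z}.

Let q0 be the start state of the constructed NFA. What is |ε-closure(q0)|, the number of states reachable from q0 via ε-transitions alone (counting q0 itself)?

Let C(F) = |ε-closure(F.start)| within fragment F, and note whether F accepts ε. Symbol fragments have C = 1 and do not accept ε. Then:
  yzx → same as the first factor's closure: |closure| = 1
  (yzx)* → new start has ε-edges to the inner start and to the new accept, so |closure| = 2 + 1 = 3
  (yzx)*yx → the left operand accepts ε, so the closure extends into the next operand (via the concat ε-link); |closure| = 3 + 1 = 4
  ((yzx)*yx)* → the star's fresh start ε-reaches both the body's start and the fresh accept: |closure| = 2 + 4 = 6

6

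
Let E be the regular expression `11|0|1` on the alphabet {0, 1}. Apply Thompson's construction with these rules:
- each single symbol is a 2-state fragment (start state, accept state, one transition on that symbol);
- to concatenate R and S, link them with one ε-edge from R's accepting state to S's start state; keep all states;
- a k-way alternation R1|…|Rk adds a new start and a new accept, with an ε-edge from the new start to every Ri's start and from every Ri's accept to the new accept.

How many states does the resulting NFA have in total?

10

Bottom-up over the parse tree:
Each of the 4 symbol leaves contributes a 2-state fragment.
  11 = 4 states
  11|0|1 = 10 states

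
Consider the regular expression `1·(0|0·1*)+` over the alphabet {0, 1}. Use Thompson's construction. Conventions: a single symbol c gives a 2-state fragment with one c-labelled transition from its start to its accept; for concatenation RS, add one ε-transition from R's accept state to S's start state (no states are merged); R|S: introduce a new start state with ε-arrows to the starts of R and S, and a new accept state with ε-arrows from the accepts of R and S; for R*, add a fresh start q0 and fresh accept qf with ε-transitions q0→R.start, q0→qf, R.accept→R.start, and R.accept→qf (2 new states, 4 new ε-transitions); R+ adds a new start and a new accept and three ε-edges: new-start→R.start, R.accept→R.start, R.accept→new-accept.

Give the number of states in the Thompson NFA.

14

Bottom-up over the parse tree:
Each of the 4 symbol leaves contributes a 2-state fragment.
  1* : 4 states
  0·1* : 6 states
  0|0·1* : 10 states
  (0|0·1*)+ : 12 states
  1·(0|0·1*)+ : 14 states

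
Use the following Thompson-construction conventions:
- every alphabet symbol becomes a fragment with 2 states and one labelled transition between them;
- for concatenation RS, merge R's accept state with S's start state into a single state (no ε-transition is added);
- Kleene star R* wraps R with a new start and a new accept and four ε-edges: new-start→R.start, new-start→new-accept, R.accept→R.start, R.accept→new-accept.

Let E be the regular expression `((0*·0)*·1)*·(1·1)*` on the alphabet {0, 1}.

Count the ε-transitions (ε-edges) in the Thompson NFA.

16

Per subexpression:
Each of the 5 symbol leaves contributes 0 ε-transitions.
  0* → 4 ε-transitions
  0*·0 → 4 ε-transitions
  (0*·0)* → 8 ε-transitions
  (0*·0)*·1 → 8 ε-transitions
  ((0*·0)*·1)* → 12 ε-transitions
  1·1 → 0 ε-transitions
  (1·1)* → 4 ε-transitions
  ((0*·0)*·1)*·(1·1)* → 16 ε-transitions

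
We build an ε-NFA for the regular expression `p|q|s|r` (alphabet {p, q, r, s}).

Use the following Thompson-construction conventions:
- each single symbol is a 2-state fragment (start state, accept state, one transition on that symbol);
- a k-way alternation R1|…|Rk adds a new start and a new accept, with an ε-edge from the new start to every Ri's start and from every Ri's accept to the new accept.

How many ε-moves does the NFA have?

8

By structural recursion:
Each of the 4 symbol leaves contributes 0 ε-transitions.
  p|q|s|r → 8 ε-transitions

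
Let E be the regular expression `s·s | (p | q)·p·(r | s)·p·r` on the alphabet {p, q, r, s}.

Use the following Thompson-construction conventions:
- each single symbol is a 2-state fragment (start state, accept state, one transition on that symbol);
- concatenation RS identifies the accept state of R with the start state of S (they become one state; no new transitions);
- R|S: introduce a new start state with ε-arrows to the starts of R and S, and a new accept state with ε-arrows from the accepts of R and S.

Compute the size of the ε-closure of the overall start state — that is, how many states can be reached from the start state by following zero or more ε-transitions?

5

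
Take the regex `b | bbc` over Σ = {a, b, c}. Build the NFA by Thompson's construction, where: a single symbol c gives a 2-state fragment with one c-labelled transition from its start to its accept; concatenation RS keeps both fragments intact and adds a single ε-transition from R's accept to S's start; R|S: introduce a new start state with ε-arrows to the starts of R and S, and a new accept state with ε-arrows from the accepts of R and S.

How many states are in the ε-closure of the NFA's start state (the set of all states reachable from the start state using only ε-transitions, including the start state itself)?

3

Compute the ε-closure size of each fragment's start state recursively; a symbol fragment's start has no outgoing ε-edge, so its closure is just itself (size 1).
  bbc → C equals the left operand's closure size = 1 (its accept is not ε-reachable, so the closure stops there)
  b | bbc → new start ε-reaches every alternative's start; none of them accept ε, so the new accept is not reached: C = 1 + 1 + 1 = 3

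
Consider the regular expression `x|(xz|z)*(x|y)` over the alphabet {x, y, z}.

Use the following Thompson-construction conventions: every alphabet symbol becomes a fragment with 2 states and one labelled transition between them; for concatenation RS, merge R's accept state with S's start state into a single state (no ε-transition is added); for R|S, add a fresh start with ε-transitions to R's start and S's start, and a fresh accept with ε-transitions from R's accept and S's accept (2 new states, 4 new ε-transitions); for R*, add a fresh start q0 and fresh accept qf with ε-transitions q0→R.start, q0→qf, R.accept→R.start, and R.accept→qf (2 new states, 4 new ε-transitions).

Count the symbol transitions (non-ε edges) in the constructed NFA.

Per subexpression:
Each of the 6 symbol leaves contributes exactly 1 symbol transition.
  xz — 2 symbol transitions
  xz|z — 3 symbol transitions
  (xz|z)* — 3 symbol transitions
  x|y — 2 symbol transitions
  (xz|z)*(x|y) — 5 symbol transitions
  x|(xz|z)*(x|y) — 6 symbol transitions

6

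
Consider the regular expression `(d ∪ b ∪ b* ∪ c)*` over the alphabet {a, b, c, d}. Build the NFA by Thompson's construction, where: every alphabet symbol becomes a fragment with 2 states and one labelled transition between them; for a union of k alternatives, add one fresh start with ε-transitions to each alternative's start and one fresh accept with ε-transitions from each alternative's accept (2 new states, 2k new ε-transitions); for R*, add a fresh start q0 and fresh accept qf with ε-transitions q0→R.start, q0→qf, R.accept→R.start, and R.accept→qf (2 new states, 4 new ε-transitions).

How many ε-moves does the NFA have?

16

By structural recursion:
Each of the 4 symbol leaves contributes 0 ε-transitions.
  b* — 4 ε-transitions
  d ∪ b ∪ b* ∪ c — 12 ε-transitions
  (d ∪ b ∪ b* ∪ c)* — 16 ε-transitions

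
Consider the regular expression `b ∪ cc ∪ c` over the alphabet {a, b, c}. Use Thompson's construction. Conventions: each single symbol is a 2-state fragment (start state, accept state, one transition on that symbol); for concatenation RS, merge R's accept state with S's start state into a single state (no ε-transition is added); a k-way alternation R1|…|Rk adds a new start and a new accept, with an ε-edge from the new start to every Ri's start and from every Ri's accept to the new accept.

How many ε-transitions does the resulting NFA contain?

6

Per subexpression:
Each of the 4 symbol leaves contributes 0 ε-transitions.
  cc : 0 ε-transitions
  b ∪ cc ∪ c : 6 ε-transitions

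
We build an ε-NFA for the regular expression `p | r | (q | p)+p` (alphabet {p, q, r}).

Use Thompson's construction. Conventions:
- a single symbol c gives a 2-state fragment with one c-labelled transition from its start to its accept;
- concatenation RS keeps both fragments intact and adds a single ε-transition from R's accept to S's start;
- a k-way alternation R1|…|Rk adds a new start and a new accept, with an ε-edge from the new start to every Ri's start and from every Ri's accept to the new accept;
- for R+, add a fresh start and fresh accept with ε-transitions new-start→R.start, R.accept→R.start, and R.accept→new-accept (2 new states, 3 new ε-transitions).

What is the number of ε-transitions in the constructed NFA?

14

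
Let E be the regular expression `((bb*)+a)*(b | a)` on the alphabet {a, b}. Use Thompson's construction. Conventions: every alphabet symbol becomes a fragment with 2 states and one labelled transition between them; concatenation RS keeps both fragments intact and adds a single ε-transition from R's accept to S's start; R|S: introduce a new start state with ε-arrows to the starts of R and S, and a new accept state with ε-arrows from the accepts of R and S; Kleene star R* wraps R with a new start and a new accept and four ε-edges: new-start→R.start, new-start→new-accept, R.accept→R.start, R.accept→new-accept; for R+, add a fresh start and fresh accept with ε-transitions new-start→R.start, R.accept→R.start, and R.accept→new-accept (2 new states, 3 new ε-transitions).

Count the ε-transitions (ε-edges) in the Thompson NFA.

18

By structural recursion:
Each of the 5 symbol leaves contributes 0 ε-transitions.
  b* — 4 ε-transitions
  bb* — 5 ε-transitions
  (bb*)+ — 8 ε-transitions
  (bb*)+a — 9 ε-transitions
  ((bb*)+a)* — 13 ε-transitions
  b | a — 4 ε-transitions
  ((bb*)+a)*(b | a) — 18 ε-transitions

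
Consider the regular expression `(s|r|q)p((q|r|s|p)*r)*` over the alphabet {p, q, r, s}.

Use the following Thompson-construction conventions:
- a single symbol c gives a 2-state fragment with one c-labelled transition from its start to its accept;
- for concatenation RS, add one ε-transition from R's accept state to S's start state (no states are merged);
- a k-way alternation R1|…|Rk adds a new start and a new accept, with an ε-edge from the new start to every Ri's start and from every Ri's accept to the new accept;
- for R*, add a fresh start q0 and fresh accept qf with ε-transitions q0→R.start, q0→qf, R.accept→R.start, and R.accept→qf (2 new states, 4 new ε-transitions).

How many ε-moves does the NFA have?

25

Per subexpression:
Each of the 9 symbol leaves contributes 0 ε-transitions.
  s|r|q — 6 ε-transitions
  q|r|s|p — 8 ε-transitions
  (q|r|s|p)* — 12 ε-transitions
  (q|r|s|p)*r — 13 ε-transitions
  ((q|r|s|p)*r)* — 17 ε-transitions
  (s|r|q)p((q|r|s|p)*r)* — 25 ε-transitions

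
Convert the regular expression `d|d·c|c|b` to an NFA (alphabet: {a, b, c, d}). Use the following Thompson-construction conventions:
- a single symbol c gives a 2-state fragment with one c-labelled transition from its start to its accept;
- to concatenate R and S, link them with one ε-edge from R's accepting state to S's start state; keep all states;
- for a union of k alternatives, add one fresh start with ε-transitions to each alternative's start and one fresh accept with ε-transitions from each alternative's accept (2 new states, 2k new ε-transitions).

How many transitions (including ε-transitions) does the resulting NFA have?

Building bottom-up:
Each of the 5 symbol leaves contributes 1 transition (1 symbol, 0 ε).
  d·c : 3 transitions (2 symbol, 1 ε)
  d|d·c|c|b : 14 transitions (5 symbol, 9 ε)

14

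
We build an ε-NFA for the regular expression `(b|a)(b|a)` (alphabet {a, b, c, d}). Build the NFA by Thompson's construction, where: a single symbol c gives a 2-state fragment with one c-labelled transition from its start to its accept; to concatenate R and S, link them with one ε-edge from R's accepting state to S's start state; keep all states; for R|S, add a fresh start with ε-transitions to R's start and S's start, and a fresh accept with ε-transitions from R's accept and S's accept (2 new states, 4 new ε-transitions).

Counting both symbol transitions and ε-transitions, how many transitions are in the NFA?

13

Building bottom-up:
Each of the 4 symbol leaves contributes 1 transition (1 symbol, 0 ε).
  b|a → 6 transitions (2 symbol, 4 ε)
  b|a → 6 transitions (2 symbol, 4 ε)
  (b|a)(b|a) → 13 transitions (4 symbol, 9 ε)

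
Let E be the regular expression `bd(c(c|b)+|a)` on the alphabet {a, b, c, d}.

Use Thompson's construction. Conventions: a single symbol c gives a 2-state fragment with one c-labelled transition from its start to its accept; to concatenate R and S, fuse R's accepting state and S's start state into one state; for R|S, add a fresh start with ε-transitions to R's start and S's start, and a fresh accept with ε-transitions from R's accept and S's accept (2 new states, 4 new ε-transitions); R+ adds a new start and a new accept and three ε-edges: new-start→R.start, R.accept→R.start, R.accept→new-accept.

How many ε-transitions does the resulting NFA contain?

11

Bottom-up over the parse tree:
Each of the 6 symbol leaves contributes 0 ε-transitions.
  c|b — 4 ε-transitions
  (c|b)+ — 7 ε-transitions
  c(c|b)+ — 7 ε-transitions
  c(c|b)+|a — 11 ε-transitions
  bd(c(c|b)+|a) — 11 ε-transitions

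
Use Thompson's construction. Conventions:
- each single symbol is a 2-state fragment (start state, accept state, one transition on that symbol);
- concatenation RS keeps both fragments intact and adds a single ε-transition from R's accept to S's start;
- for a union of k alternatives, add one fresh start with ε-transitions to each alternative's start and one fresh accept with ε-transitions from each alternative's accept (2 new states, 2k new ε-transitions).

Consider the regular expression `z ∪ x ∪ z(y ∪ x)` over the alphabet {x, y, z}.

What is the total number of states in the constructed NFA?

14

Bottom-up over the parse tree:
Each of the 5 symbol leaves contributes a 2-state fragment.
  y ∪ x : 6 states
  z(y ∪ x) : 8 states
  z ∪ x ∪ z(y ∪ x) : 14 states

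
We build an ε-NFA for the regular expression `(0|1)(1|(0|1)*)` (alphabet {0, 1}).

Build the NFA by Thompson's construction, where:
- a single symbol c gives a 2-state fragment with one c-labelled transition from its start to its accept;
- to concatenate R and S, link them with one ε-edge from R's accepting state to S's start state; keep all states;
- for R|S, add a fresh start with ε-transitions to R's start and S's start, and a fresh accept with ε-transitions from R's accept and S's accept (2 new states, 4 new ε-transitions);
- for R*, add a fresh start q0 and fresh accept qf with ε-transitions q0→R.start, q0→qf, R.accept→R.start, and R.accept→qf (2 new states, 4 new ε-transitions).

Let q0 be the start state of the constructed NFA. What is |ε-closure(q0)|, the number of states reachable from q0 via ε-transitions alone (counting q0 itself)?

3

Work bottom-up. For each fragment F, track |ε-closure(F.start)| and whether F's accept lies in that closure (i.e. whether F accepts ε). A single-symbol fragment has closure size 1 and does not accept ε.
  0|1 → new start ε-reaches every alternative's start; none of them accept ε, so the new accept is not reached: |ε-closure| = 1 + 1 + 1 = 3
  0|1 → new start ε-reaches every alternative's start; none of them accept ε, so the new accept is not reached: |ε-closure| = 1 + 1 + 1 = 3
  (0|1)* → new start has ε-edges to the inner start and to the new accept, so |ε-closure| = 2 + 3 = 5
  1|(0|1)* → new start ε-reaches every alternative's start; at least one alternative accepts ε, so the union's new accept is reached too: |ε-closure| = 1 + 1 + 5 + 1 = 8
  (0|1)(1|(0|1)*) → |ε-closure| equals the left operand's closure size = 3 (its accept is not ε-reachable, so the closure stops there)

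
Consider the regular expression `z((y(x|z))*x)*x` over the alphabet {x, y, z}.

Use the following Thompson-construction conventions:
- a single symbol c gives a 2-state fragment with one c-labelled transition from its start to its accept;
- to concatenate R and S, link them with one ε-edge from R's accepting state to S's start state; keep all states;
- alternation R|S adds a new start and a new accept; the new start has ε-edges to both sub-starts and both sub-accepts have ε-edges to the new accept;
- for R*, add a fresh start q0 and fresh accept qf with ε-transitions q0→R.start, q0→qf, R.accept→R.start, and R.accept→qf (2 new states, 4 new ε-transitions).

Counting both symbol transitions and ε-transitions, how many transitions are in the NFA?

22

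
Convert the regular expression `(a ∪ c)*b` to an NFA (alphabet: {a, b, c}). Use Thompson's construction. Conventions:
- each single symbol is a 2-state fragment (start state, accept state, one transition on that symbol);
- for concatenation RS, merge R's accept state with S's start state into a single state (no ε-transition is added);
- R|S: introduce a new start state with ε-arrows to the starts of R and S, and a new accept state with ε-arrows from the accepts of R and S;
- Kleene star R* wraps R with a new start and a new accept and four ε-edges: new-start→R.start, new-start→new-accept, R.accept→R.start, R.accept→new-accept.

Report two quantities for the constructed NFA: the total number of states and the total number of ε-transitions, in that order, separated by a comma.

Bottom-up over the parse tree:
Each of the 3 symbol leaves contributes 2 states and 0 ε-transitions.
  a ∪ c = 6 states, 4 ε-transitions
  (a ∪ c)* = 8 states, 8 ε-transitions
  (a ∪ c)*b = 9 states, 8 ε-transitions

9, 8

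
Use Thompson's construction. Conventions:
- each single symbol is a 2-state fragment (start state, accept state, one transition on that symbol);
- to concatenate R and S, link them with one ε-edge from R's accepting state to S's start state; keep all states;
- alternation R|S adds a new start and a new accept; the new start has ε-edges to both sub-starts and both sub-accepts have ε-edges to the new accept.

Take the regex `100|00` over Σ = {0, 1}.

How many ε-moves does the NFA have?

7

Recursing over subexpressions:
Each of the 5 symbol leaves contributes 0 ε-transitions.
  100 = 2 ε-transitions
  00 = 1 ε-transition
  100|00 = 7 ε-transitions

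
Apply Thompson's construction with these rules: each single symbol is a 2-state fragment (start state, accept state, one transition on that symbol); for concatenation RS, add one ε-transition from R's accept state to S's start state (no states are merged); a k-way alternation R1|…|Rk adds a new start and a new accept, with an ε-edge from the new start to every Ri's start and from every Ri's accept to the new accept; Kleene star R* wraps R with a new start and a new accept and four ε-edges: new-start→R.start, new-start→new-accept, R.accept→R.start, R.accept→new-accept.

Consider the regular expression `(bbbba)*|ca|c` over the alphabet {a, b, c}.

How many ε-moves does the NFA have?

By structural recursion:
Each of the 8 symbol leaves contributes 0 ε-transitions.
  bbbba : 4 ε-transitions
  (bbbba)* : 8 ε-transitions
  ca : 1 ε-transition
  (bbbba)*|ca|c : 15 ε-transitions

15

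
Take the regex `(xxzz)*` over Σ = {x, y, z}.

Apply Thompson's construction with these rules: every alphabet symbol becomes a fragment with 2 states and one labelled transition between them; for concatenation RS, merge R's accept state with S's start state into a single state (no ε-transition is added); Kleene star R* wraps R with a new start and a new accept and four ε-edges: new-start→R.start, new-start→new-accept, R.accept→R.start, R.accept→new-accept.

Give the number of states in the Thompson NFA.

By structural recursion:
Each of the 4 symbol leaves contributes a 2-state fragment.
  xxzz → 5 states
  (xxzz)* → 7 states

7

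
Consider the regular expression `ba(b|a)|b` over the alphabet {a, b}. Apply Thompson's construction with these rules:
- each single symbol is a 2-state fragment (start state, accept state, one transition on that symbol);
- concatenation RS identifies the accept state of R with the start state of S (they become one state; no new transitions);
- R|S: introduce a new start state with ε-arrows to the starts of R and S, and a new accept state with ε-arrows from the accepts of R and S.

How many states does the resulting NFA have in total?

12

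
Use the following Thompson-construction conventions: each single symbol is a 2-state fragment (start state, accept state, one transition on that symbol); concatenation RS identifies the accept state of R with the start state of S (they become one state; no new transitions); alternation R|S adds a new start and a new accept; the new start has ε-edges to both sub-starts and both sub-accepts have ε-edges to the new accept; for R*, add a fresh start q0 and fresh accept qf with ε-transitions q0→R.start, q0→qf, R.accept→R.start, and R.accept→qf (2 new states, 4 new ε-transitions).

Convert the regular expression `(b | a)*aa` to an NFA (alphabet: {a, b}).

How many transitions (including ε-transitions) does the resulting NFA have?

By structural recursion:
Each of the 4 symbol leaves contributes 1 transition (1 symbol, 0 ε).
  b | a : 6 transitions (2 symbol, 4 ε)
  (b | a)* : 10 transitions (2 symbol, 8 ε)
  (b | a)*aa : 12 transitions (4 symbol, 8 ε)

12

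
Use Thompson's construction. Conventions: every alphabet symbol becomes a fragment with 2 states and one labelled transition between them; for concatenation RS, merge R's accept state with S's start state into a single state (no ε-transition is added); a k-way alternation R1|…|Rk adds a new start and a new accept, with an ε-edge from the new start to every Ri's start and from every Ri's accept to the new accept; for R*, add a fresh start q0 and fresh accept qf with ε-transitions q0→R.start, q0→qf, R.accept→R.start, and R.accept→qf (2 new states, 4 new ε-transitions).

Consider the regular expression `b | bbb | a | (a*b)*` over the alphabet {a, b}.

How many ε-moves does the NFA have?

Recursing over subexpressions:
Each of the 7 symbol leaves contributes 0 ε-transitions.
  bbb = 0 ε-transitions
  a* = 4 ε-transitions
  a*b = 4 ε-transitions
  (a*b)* = 8 ε-transitions
  b | bbb | a | (a*b)* = 16 ε-transitions

16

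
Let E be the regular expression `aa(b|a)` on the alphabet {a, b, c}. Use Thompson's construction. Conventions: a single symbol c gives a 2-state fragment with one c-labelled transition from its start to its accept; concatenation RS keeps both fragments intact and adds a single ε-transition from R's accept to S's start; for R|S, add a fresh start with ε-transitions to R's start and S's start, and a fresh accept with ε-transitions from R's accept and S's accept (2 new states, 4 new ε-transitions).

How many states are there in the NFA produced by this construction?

10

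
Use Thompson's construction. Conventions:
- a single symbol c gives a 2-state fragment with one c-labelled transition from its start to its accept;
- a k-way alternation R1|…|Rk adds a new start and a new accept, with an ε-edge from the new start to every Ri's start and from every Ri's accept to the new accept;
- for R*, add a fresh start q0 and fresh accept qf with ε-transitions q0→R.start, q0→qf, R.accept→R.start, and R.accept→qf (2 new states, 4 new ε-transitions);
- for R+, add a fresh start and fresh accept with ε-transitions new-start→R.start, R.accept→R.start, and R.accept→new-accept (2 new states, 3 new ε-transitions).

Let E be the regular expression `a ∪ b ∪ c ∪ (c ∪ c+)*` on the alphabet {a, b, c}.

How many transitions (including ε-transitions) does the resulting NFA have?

24

Recursing over subexpressions:
Each of the 5 symbol leaves contributes 1 transition (1 symbol, 0 ε).
  c+ = 4 transitions (1 symbol, 3 ε)
  c ∪ c+ = 9 transitions (2 symbol, 7 ε)
  (c ∪ c+)* = 13 transitions (2 symbol, 11 ε)
  a ∪ b ∪ c ∪ (c ∪ c+)* = 24 transitions (5 symbol, 19 ε)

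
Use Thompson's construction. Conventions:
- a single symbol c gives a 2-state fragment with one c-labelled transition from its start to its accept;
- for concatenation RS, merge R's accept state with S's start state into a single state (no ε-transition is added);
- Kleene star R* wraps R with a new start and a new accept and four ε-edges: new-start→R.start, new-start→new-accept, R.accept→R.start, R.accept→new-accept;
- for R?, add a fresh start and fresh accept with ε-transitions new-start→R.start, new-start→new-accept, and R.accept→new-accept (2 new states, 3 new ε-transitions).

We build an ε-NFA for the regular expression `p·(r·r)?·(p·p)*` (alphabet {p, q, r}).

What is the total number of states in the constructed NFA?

10

Recursing over subexpressions:
Each of the 5 symbol leaves contributes a 2-state fragment.
  r·r → 3 states
  (r·r)? → 5 states
  p·p → 3 states
  (p·p)* → 5 states
  p·(r·r)?·(p·p)* → 10 states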